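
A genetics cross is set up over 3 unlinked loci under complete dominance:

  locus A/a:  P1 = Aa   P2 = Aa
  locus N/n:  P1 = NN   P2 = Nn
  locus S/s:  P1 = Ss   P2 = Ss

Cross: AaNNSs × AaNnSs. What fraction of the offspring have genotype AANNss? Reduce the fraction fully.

P(AANNss) = 1/32

AaNNSs gametes: ANS×2, ANs×2, aNS×2, aNs×2
AaNnSs gametes: ANS×1, ANs×1, AnS×1, Ans×1, aNS×1, aNs×1, anS×1, ans×1
AaNNSs×AaNnSs grid (8·8=64): AANNSS=2 AANNSs=4 AANNss=2 AANnSS=2 AANnSs=4 AANnss=2 AaNNSS=4 AaNNSs=8 AaNNss=4 AaNnSS=4 AaNnSs=8 AaNnss=4 aaNNSS=2 aaNNSs=4 aaNNss=2 aaNnSS=2 aaNnSs=4 aaNnss=2
AANNss hits 2/64; gcd=2; 2÷2/64÷2 = 1/32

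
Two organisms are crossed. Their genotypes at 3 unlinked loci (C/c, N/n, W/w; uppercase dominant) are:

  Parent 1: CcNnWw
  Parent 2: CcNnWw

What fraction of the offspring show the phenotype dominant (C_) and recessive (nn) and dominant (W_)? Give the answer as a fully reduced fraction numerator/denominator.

P(C_ nn W_) = 9/64

CcNnWw gametes: CNW×1, CNw×1, CnW×1, Cnw×1, cNW×1, cNw×1, cnW×1, cnw×1
CcNnWw gametes: CNW×1, CNw×1, CnW×1, Cnw×1, cNW×1, cNw×1, cnW×1, cnw×1
CcNnWw×CcNnWw grid (8·8=64): CCNNWW=1 CCNNWw=2 CCNNww=1 CCNnWW=2 CCNnWw=4 CCNnww=2 CCnnWW=1 CCnnWw=2 CCnnww=1 CcNNWW=2 CcNNWw=4 CcNNww=2 CcNnWW=4 CcNnWw=8 CcNnww=4 CcnnWW=2 CcnnWw=4 Ccnnww=2 ccNNWW=1 ccNNWw=2 ccNNww=1 ccNnWW=2 ccNnWw=4 ccNnww=2 ccnnWW=1 ccnnWw=2 ccnnww=1
C_ nn W_ hits 9/64; gcd=1; 9÷1/64÷1 = 9/64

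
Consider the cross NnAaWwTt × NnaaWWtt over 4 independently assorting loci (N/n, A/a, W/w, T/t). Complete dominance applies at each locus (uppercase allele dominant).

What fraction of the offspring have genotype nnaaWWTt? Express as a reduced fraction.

NnAaWwTt gametes: NAWT×1, NAWt×1, NAwT×1, NAwt×1, NaWT×1, NaWt×1, NawT×1, Nawt×1, nAWT×1, nAWt×1, nAwT×1, nAwt×1, naWT×1, naWt×1, nawT×1, nawt×1
NnaaWWtt gametes: NaWt×8, naWt×8
NnAaWwTt×NnaaWWtt grid (16·16=256): NNAaWWTt=8 NNAaWWtt=8 NNAaWwTt=8 NNAaWwtt=8 NNaaWWTt=8 NNaaWWtt=8 NNaaWwTt=8 NNaaWwtt=8 NnAaWWTt=16 NnAaWWtt=16 NnAaWwTt=16 NnAaWwtt=16 NnaaWWTt=16 NnaaWWtt=16 NnaaWwTt=16 NnaaWwtt=16 nnAaWWTt=8 nnAaWWtt=8 nnAaWwTt=8 nnAaWwtt=8 nnaaWWTt=8 nnaaWWtt=8 nnaaWwTt=8 nnaaWwtt=8
nnaaWWTt hits 8/256; gcd=8; 8÷8/256÷8 = 1/32

P(nnaaWWTt) = 1/32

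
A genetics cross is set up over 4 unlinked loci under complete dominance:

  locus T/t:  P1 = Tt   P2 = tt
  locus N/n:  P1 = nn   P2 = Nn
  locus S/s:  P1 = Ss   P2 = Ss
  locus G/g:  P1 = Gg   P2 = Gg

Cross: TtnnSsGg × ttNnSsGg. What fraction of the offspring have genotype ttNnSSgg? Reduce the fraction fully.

TtnnSsGg gametes: TnSG×2, TnSg×2, TnsG×2, Tnsg×2, tnSG×2, tnSg×2, tnsG×2, tnsg×2
ttNnSsGg gametes: tNSG×2, tNSg×2, tNsG×2, tNsg×2, tnSG×2, tnSg×2, tnsG×2, tnsg×2
TtnnSsGg×ttNnSsGg grid (16·16=256): TtNnSSGG=4 TtNnSSGg=8 TtNnSSgg=4 TtNnSsGG=8 TtNnSsGg=16 TtNnSsgg=8 TtNnssGG=4 TtNnssGg=8 TtNnssgg=4 TtnnSSGG=4 TtnnSSGg=8 TtnnSSgg=4 TtnnSsGG=8 TtnnSsGg=16 TtnnSsgg=8 TtnnssGG=4 TtnnssGg=8 Ttnnssgg=4 ttNnSSGG=4 ttNnSSGg=8 ttNnSSgg=4 ttNnSsGG=8 ttNnSsGg=16 ttNnSsgg=8 ttNnssGG=4 ttNnssGg=8 ttNnssgg=4 ttnnSSGG=4 ttnnSSGg=8 ttnnSSgg=4 ttnnSsGG=8 ttnnSsGg=16 ttnnSsgg=8 ttnnssGG=4 ttnnssGg=8 ttnnssgg=4
ttNnSSgg hits 4/256; gcd=4; 4÷4/256÷4 = 1/64

P(ttNnSSgg) = 1/64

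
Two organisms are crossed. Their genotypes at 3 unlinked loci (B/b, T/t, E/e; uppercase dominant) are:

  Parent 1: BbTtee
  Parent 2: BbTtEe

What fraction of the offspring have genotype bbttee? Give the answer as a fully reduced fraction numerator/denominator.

BbTtee gametes: BTe×2, Bte×2, bTe×2, bte×2
BbTtEe gametes: BTE×1, BTe×1, BtE×1, Bte×1, bTE×1, bTe×1, btE×1, bte×1
BbTtee×BbTtEe grid (8·8=64): BBTTEe=2 BBTTee=2 BBTtEe=4 BBTtee=4 BBttEe=2 BBttee=2 BbTTEe=4 BbTTee=4 BbTtEe=8 BbTtee=8 BbttEe=4 Bbttee=4 bbTTEe=2 bbTTee=2 bbTtEe=4 bbTtee=4 bbttEe=2 bbttee=2
bbttee hits 2/64; gcd=2; 2÷2/64÷2 = 1/32

P(bbttee) = 1/32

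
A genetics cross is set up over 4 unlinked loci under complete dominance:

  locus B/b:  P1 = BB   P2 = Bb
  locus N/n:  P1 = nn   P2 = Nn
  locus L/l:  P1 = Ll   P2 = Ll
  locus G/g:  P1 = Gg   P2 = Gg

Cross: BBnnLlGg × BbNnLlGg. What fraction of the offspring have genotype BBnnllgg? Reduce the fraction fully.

P(BBnnllgg) = 1/64

BBnnLlGg gametes: BnLG×4, BnLg×4, BnlG×4, Bnlg×4
BbNnLlGg gametes: BNLG×1, BNLg×1, BNlG×1, BNlg×1, BnLG×1, BnLg×1, BnlG×1, Bnlg×1, bNLG×1, bNLg×1, bNlG×1, bNlg×1, bnLG×1, bnLg×1, bnlG×1, bnlg×1
BBnnLlGg×BbNnLlGg grid (16·16=256): BBNnLLGG=4 BBNnLLGg=8 BBNnLLgg=4 BBNnLlGG=8 BBNnLlGg=16 BBNnLlgg=8 BBNnllGG=4 BBNnllGg=8 BBNnllgg=4 BBnnLLGG=4 BBnnLLGg=8 BBnnLLgg=4 BBnnLlGG=8 BBnnLlGg=16 BBnnLlgg=8 BBnnllGG=4 BBnnllGg=8 BBnnllgg=4 BbNnLLGG=4 BbNnLLGg=8 BbNnLLgg=4 BbNnLlGG=8 BbNnLlGg=16 BbNnLlgg=8 BbNnllGG=4 BbNnllGg=8 BbNnllgg=4 BbnnLLGG=4 BbnnLLGg=8 BbnnLLgg=4 BbnnLlGG=8 BbnnLlGg=16 BbnnLlgg=8 BbnnllGG=4 BbnnllGg=8 Bbnnllgg=4
BBnnllgg hits 4/256; gcd=4; 4÷4/256÷4 = 1/64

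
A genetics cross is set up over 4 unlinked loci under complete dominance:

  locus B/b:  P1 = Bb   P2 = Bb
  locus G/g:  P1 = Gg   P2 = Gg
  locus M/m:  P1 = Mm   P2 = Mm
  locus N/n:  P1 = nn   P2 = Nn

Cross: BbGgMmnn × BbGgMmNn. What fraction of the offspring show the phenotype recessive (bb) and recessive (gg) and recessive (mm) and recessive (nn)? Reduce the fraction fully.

BbGgMmnn gametes: BGMn×2, BGmn×2, BgMn×2, Bgmn×2, bGMn×2, bGmn×2, bgMn×2, bgmn×2
BbGgMmNn gametes: BGMN×1, BGMn×1, BGmN×1, BGmn×1, BgMN×1, BgMn×1, BgmN×1, Bgmn×1, bGMN×1, bGMn×1, bGmN×1, bGmn×1, bgMN×1, bgMn×1, bgmN×1, bgmn×1
BbGgMmnn×BbGgMmNn grid (16·16=256): BBGGMMNn=2 BBGGMMnn=2 BBGGMmNn=4 BBGGMmnn=4 BBGGmmNn=2 BBGGmmnn=2 BBGgMMNn=4 BBGgMMnn=4 BBGgMmNn=8 BBGgMmnn=8 BBGgmmNn=4 BBGgmmnn=4 BBggMMNn=2 BBggMMnn=2 BBggMmNn=4 BBggMmnn=4 BBggmmNn=2 BBggmmnn=2 BbGGMMNn=4 BbGGMMnn=4 BbGGMmNn=8 BbGGMmnn=8 BbGGmmNn=4 BbGGmmnn=4 BbGgMMNn=8 BbGgMMnn=8 BbGgMmNn=16 BbGgMmnn=16 BbGgmmNn=8 BbGgmmnn=8 BbggMMNn=4 BbggMMnn=4 BbggMmNn=8 BbggMmnn=8 BbggmmNn=4 Bbggmmnn=4 bbGGMMNn=2 bbGGMMnn=2 bbGGMmNn=4 bbGGMmnn=4 bbGGmmNn=2 bbGGmmnn=2 bbGgMMNn=4 bbGgMMnn=4 bbGgMmNn=8 bbGgMmnn=8 bbGgmmNn=4 bbGgmmnn=4 bbggMMNn=2 bbggMMnn=2 bbggMmNn=4 bbggMmnn=4 bbggmmNn=2 bbggmmnn=2
bb gg mm nn hits 2/256; gcd=2; 2÷2/256÷2 = 1/128

P(bb gg mm nn) = 1/128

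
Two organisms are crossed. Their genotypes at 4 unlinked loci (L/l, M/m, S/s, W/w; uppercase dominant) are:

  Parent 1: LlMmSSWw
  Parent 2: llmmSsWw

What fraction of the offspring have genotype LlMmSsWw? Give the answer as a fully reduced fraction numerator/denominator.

LlMmSSWw gametes: LMSW×2, LMSw×2, LmSW×2, LmSw×2, lMSW×2, lMSw×2, lmSW×2, lmSw×2
llmmSsWw gametes: lmSW×4, lmSw×4, lmsW×4, lmsw×4
LlMmSSWw×llmmSsWw grid (16·16=256): LlMmSSWW=8 LlMmSSWw=16 LlMmSSww=8 LlMmSsWW=8 LlMmSsWw=16 LlMmSsww=8 LlmmSSWW=8 LlmmSSWw=16 LlmmSSww=8 LlmmSsWW=8 LlmmSsWw=16 LlmmSsww=8 llMmSSWW=8 llMmSSWw=16 llMmSSww=8 llMmSsWW=8 llMmSsWw=16 llMmSsww=8 llmmSSWW=8 llmmSSWw=16 llmmSSww=8 llmmSsWW=8 llmmSsWw=16 llmmSsww=8
LlMmSsWw hits 16/256; gcd=16; 16÷16/256÷16 = 1/16

P(LlMmSsWw) = 1/16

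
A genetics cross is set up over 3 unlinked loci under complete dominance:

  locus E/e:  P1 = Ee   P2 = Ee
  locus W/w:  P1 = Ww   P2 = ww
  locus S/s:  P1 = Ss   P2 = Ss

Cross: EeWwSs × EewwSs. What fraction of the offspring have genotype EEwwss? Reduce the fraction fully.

EeWwSs gametes: EWS×1, EWs×1, EwS×1, Ews×1, eWS×1, eWs×1, ewS×1, ews×1
EewwSs gametes: EwS×2, Ews×2, ewS×2, ews×2
EeWwSs×EewwSs grid (8·8=64): EEWwSS=2 EEWwSs=4 EEWwss=2 EEwwSS=2 EEwwSs=4 EEwwss=2 EeWwSS=4 EeWwSs=8 EeWwss=4 EewwSS=4 EewwSs=8 Eewwss=4 eeWwSS=2 eeWwSs=4 eeWwss=2 eewwSS=2 eewwSs=4 eewwss=2
EEwwss hits 2/64; gcd=2; 2÷2/64÷2 = 1/32

P(EEwwss) = 1/32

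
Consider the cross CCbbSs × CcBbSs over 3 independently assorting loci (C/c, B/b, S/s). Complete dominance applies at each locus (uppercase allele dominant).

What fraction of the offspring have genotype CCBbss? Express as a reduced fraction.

CCbbSs gametes: CbS×4, Cbs×4
CcBbSs gametes: CBS×1, CBs×1, CbS×1, Cbs×1, cBS×1, cBs×1, cbS×1, cbs×1
CCbbSs×CcBbSs grid (8·8=64): CCBbSS=4 CCBbSs=8 CCBbss=4 CCbbSS=4 CCbbSs=8 CCbbss=4 CcBbSS=4 CcBbSs=8 CcBbss=4 CcbbSS=4 CcbbSs=8 Ccbbss=4
CCBbss hits 4/64; gcd=4; 4÷4/64÷4 = 1/16

P(CCBbss) = 1/16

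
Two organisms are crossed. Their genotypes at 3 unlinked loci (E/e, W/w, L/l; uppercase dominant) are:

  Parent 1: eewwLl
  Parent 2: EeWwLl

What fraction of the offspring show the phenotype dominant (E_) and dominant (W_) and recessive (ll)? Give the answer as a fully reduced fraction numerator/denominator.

P(E_ W_ ll) = 1/16

eewwLl gametes: ewL×4, ewl×4
EeWwLl gametes: EWL×1, EWl×1, EwL×1, Ewl×1, eWL×1, eWl×1, ewL×1, ewl×1
eewwLl×EeWwLl grid (8·8=64): EeWwLL=4 EeWwLl=8 EeWwll=4 EewwLL=4 EewwLl=8 Eewwll=4 eeWwLL=4 eeWwLl=8 eeWwll=4 eewwLL=4 eewwLl=8 eewwll=4
E_ W_ ll hits 4/64; gcd=4; 4÷4/64÷4 = 1/16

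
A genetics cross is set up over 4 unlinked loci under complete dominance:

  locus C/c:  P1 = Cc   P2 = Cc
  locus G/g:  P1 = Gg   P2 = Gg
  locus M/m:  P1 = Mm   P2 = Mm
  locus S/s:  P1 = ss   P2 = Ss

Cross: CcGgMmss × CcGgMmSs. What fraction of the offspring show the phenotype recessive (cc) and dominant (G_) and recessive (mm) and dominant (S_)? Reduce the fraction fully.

CcGgMmss gametes: CGMs×2, CGms×2, CgMs×2, Cgms×2, cGMs×2, cGms×2, cgMs×2, cgms×2
CcGgMmSs gametes: CGMS×1, CGMs×1, CGmS×1, CGms×1, CgMS×1, CgMs×1, CgmS×1, Cgms×1, cGMS×1, cGMs×1, cGmS×1, cGms×1, cgMS×1, cgMs×1, cgmS×1, cgms×1
CcGgMmss×CcGgMmSs grid (16·16=256): CCGGMMSs=2 CCGGMMss=2 CCGGMmSs=4 CCGGMmss=4 CCGGmmSs=2 CCGGmmss=2 CCGgMMSs=4 CCGgMMss=4 CCGgMmSs=8 CCGgMmss=8 CCGgmmSs=4 CCGgmmss=4 CCggMMSs=2 CCggMMss=2 CCggMmSs=4 CCggMmss=4 CCggmmSs=2 CCggmmss=2 CcGGMMSs=4 CcGGMMss=4 CcGGMmSs=8 CcGGMmss=8 CcGGmmSs=4 CcGGmmss=4 CcGgMMSs=8 CcGgMMss=8 CcGgMmSs=16 CcGgMmss=16 CcGgmmSs=8 CcGgmmss=8 CcggMMSs=4 CcggMMss=4 CcggMmSs=8 CcggMmss=8 CcggmmSs=4 Ccggmmss=4 ccGGMMSs=2 ccGGMMss=2 ccGGMmSs=4 ccGGMmss=4 ccGGmmSs=2 ccGGmmss=2 ccGgMMSs=4 ccGgMMss=4 ccGgMmSs=8 ccGgMmss=8 ccGgmmSs=4 ccGgmmss=4 ccggMMSs=2 ccggMMss=2 ccggMmSs=4 ccggMmss=4 ccggmmSs=2 ccggmmss=2
cc G_ mm S_ hits 6/256; gcd=2; 6÷2/256÷2 = 3/128

P(cc G_ mm S_) = 3/128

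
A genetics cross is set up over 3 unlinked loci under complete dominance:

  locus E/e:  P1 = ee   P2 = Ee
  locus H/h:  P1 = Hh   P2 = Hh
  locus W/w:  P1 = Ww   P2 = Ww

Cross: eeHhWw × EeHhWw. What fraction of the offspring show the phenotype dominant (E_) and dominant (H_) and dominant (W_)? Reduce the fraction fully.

eeHhWw gametes: eHW×2, eHw×2, ehW×2, ehw×2
EeHhWw gametes: EHW×1, EHw×1, EhW×1, Ehw×1, eHW×1, eHw×1, ehW×1, ehw×1
eeHhWw×EeHhWw grid (8·8=64): EeHHWW=2 EeHHWw=4 EeHHww=2 EeHhWW=4 EeHhWw=8 EeHhww=4 EehhWW=2 EehhWw=4 Eehhww=2 eeHHWW=2 eeHHWw=4 eeHHww=2 eeHhWW=4 eeHhWw=8 eeHhww=4 eehhWW=2 eehhWw=4 eehhww=2
E_ H_ W_ hits 18/64; gcd=2; 18÷2/64÷2 = 9/32

P(E_ H_ W_) = 9/32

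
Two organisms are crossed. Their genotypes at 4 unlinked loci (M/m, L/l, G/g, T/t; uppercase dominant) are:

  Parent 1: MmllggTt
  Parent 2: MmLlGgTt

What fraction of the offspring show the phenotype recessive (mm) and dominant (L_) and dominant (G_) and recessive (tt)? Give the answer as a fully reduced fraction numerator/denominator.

MmllggTt gametes: MlgT×4, Mlgt×4, mlgT×4, mlgt×4
MmLlGgTt gametes: MLGT×1, MLGt×1, MLgT×1, MLgt×1, MlGT×1, MlGt×1, MlgT×1, Mlgt×1, mLGT×1, mLGt×1, mLgT×1, mLgt×1, mlGT×1, mlGt×1, mlgT×1, mlgt×1
MmllggTt×MmLlGgTt grid (16·16=256): MMLlGgTT=4 MMLlGgTt=8 MMLlGgtt=4 MMLlggTT=4 MMLlggTt=8 MMLlggtt=4 MMllGgTT=4 MMllGgTt=8 MMllGgtt=4 MMllggTT=4 MMllggTt=8 MMllggtt=4 MmLlGgTT=8 MmLlGgTt=16 MmLlGgtt=8 MmLlggTT=8 MmLlggTt=16 MmLlggtt=8 MmllGgTT=8 MmllGgTt=16 MmllGgtt=8 MmllggTT=8 MmllggTt=16 Mmllggtt=8 mmLlGgTT=4 mmLlGgTt=8 mmLlGgtt=4 mmLlggTT=4 mmLlggTt=8 mmLlggtt=4 mmllGgTT=4 mmllGgTt=8 mmllGgtt=4 mmllggTT=4 mmllggTt=8 mmllggtt=4
mm L_ G_ tt hits 4/256; gcd=4; 4÷4/256÷4 = 1/64

P(mm L_ G_ tt) = 1/64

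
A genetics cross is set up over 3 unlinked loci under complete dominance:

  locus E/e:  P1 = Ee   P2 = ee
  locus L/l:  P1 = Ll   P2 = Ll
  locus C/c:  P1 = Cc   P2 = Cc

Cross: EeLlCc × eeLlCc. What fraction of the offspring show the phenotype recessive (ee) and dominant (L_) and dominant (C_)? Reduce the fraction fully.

EeLlCc gametes: ELC×1, ELc×1, ElC×1, Elc×1, eLC×1, eLc×1, elC×1, elc×1
eeLlCc gametes: eLC×2, eLc×2, elC×2, elc×2
EeLlCc×eeLlCc grid (8·8=64): EeLLCC=2 EeLLCc=4 EeLLcc=2 EeLlCC=4 EeLlCc=8 EeLlcc=4 EellCC=2 EellCc=4 Eellcc=2 eeLLCC=2 eeLLCc=4 eeLLcc=2 eeLlCC=4 eeLlCc=8 eeLlcc=4 eellCC=2 eellCc=4 eellcc=2
ee L_ C_ hits 18/64; gcd=2; 18÷2/64÷2 = 9/32

P(ee L_ C_) = 9/32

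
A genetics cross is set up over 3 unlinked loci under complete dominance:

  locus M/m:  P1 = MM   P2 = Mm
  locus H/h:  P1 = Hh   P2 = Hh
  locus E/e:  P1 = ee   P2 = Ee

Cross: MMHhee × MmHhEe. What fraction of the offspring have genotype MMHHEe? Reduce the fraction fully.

P(MMHHEe) = 1/16

MMHhee gametes: MHe×4, Mhe×4
MmHhEe gametes: MHE×1, MHe×1, MhE×1, Mhe×1, mHE×1, mHe×1, mhE×1, mhe×1
MMHhee×MmHhEe grid (8·8=64): MMHHEe=4 MMHHee=4 MMHhEe=8 MMHhee=8 MMhhEe=4 MMhhee=4 MmHHEe=4 MmHHee=4 MmHhEe=8 MmHhee=8 MmhhEe=4 Mmhhee=4
MMHHEe hits 4/64; gcd=4; 4÷4/64÷4 = 1/16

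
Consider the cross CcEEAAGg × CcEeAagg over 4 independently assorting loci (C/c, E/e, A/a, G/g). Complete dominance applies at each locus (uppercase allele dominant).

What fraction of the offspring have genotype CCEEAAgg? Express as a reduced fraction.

P(CCEEAAgg) = 1/32

CcEEAAGg gametes: CEAG×4, CEAg×4, cEAG×4, cEAg×4
CcEeAagg gametes: CEAg×2, CEag×2, CeAg×2, Ceag×2, cEAg×2, cEag×2, ceAg×2, ceag×2
CcEEAAGg×CcEeAagg grid (16·16=256): CCEEAAGg=8 CCEEAAgg=8 CCEEAaGg=8 CCEEAagg=8 CCEeAAGg=8 CCEeAAgg=8 CCEeAaGg=8 CCEeAagg=8 CcEEAAGg=16 CcEEAAgg=16 CcEEAaGg=16 CcEEAagg=16 CcEeAAGg=16 CcEeAAgg=16 CcEeAaGg=16 CcEeAagg=16 ccEEAAGg=8 ccEEAAgg=8 ccEEAaGg=8 ccEEAagg=8 ccEeAAGg=8 ccEeAAgg=8 ccEeAaGg=8 ccEeAagg=8
CCEEAAgg hits 8/256; gcd=8; 8÷8/256÷8 = 1/32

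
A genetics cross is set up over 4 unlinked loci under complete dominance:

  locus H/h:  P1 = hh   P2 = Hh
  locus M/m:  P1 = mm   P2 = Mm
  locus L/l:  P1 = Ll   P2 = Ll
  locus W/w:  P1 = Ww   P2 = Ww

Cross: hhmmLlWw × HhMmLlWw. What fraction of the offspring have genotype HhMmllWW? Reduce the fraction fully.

P(HhMmllWW) = 1/64

hhmmLlWw gametes: hmLW×4, hmLw×4, hmlW×4, hmlw×4
HhMmLlWw gametes: HMLW×1, HMLw×1, HMlW×1, HMlw×1, HmLW×1, HmLw×1, HmlW×1, Hmlw×1, hMLW×1, hMLw×1, hMlW×1, hMlw×1, hmLW×1, hmLw×1, hmlW×1, hmlw×1
hhmmLlWw×HhMmLlWw grid (16·16=256): HhMmLLWW=4 HhMmLLWw=8 HhMmLLww=4 HhMmLlWW=8 HhMmLlWw=16 HhMmLlww=8 HhMmllWW=4 HhMmllWw=8 HhMmllww=4 HhmmLLWW=4 HhmmLLWw=8 HhmmLLww=4 HhmmLlWW=8 HhmmLlWw=16 HhmmLlww=8 HhmmllWW=4 HhmmllWw=8 Hhmmllww=4 hhMmLLWW=4 hhMmLLWw=8 hhMmLLww=4 hhMmLlWW=8 hhMmLlWw=16 hhMmLlww=8 hhMmllWW=4 hhMmllWw=8 hhMmllww=4 hhmmLLWW=4 hhmmLLWw=8 hhmmLLww=4 hhmmLlWW=8 hhmmLlWw=16 hhmmLlww=8 hhmmllWW=4 hhmmllWw=8 hhmmllww=4
HhMmllWW hits 4/256; gcd=4; 4÷4/256÷4 = 1/64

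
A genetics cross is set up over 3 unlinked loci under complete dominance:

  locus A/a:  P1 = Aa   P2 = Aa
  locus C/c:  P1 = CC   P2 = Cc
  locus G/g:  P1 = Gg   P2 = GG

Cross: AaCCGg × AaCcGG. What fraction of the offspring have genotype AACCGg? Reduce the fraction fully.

AaCCGg gametes: ACG×2, ACg×2, aCG×2, aCg×2
AaCcGG gametes: ACG×2, AcG×2, aCG×2, acG×2
AaCCGg×AaCcGG grid (8·8=64): AACCGG=4 AACCGg=4 AACcGG=4 AACcGg=4 AaCCGG=8 AaCCGg=8 AaCcGG=8 AaCcGg=8 aaCCGG=4 aaCCGg=4 aaCcGG=4 aaCcGg=4
AACCGg hits 4/64; gcd=4; 4÷4/64÷4 = 1/16

P(AACCGg) = 1/16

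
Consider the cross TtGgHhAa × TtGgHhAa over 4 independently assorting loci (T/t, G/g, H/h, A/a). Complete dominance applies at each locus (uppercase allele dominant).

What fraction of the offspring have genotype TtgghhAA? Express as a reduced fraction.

P(TtgghhAA) = 1/128

TtGgHhAa gametes: TGHA×1, TGHa×1, TGhA×1, TGha×1, TgHA×1, TgHa×1, TghA×1, Tgha×1, tGHA×1, tGHa×1, tGhA×1, tGha×1, tgHA×1, tgHa×1, tghA×1, tgha×1
TtGgHhAa gametes: TGHA×1, TGHa×1, TGhA×1, TGha×1, TgHA×1, TgHa×1, TghA×1, Tgha×1, tGHA×1, tGHa×1, tGhA×1, tGha×1, tgHA×1, tgHa×1, tghA×1, tgha×1
TtGgHhAa×TtGgHhAa grid (16·16=256): TTGGHHAA=1 TTGGHHAa=2 TTGGHHaa=1 TTGGHhAA=2 TTGGHhAa=4 TTGGHhaa=2 TTGGhhAA=1 TTGGhhAa=2 TTGGhhaa=1 TTGgHHAA=2 TTGgHHAa=4 TTGgHHaa=2 TTGgHhAA=4 TTGgHhAa=8 TTGgHhaa=4 TTGghhAA=2 TTGghhAa=4 TTGghhaa=2 TTggHHAA=1 TTggHHAa=2 TTggHHaa=1 TTggHhAA=2 TTggHhAa=4 TTggHhaa=2 TTgghhAA=1 TTgghhAa=2 TTgghhaa=1 TtGGHHAA=2 TtGGHHAa=4 TtGGHHaa=2 TtGGHhAA=4 TtGGHhAa=8 TtGGHhaa=4 TtGGhhAA=2 TtGGhhAa=4 TtGGhhaa=2 TtGgHHAA=4 TtGgHHAa=8 TtGgHHaa=4 TtGgHhAA=8 TtGgHhAa=16 TtGgHhaa=8 TtGghhAA=4 TtGghhAa=8 TtGghhaa=4 TtggHHAA=2 TtggHHAa=4 TtggHHaa=2 TtggHhAA=4 TtggHhAa=8 TtggHhaa=4 TtgghhAA=2 TtgghhAa=4 Ttgghhaa=2 ttGGHHAA=1 ttGGHHAa=2 ttGGHHaa=1 ttGGHhAA=2 ttGGHhAa=4 ttGGHhaa=2 ttGGhhAA=1 ttGGhhAa=2 ttGGhhaa=1 ttGgHHAA=2 ttGgHHAa=4 ttGgHHaa=2 ttGgHhAA=4 ttGgHhAa=8 ttGgHhaa=4 ttGghhAA=2 ttGghhAa=4 ttGghhaa=2 ttggHHAA=1 ttggHHAa=2 ttggHHaa=1 ttggHhAA=2 ttggHhAa=4 ttggHhaa=2 ttgghhAA=1 ttgghhAa=2 ttgghhaa=1
TtgghhAA hits 2/256; gcd=2; 2÷2/256÷2 = 1/128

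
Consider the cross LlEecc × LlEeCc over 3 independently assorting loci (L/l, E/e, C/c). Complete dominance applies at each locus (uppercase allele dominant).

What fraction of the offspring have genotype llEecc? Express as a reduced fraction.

LlEecc gametes: LEc×2, Lec×2, lEc×2, lec×2
LlEeCc gametes: LEC×1, LEc×1, LeC×1, Lec×1, lEC×1, lEc×1, leC×1, lec×1
LlEecc×LlEeCc grid (8·8=64): LLEECc=2 LLEEcc=2 LLEeCc=4 LLEecc=4 LLeeCc=2 LLeecc=2 LlEECc=4 LlEEcc=4 LlEeCc=8 LlEecc=8 LleeCc=4 Lleecc=4 llEECc=2 llEEcc=2 llEeCc=4 llEecc=4 lleeCc=2 lleecc=2
llEecc hits 4/64; gcd=4; 4÷4/64÷4 = 1/16

P(llEecc) = 1/16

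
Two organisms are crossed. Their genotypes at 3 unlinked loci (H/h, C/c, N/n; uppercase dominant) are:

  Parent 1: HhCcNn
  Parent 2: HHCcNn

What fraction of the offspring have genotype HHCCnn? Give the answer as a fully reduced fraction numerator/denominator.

P(HHCCnn) = 1/32

HhCcNn gametes: HCN×1, HCn×1, HcN×1, Hcn×1, hCN×1, hCn×1, hcN×1, hcn×1
HHCcNn gametes: HCN×2, HCn×2, HcN×2, Hcn×2
HhCcNn×HHCcNn grid (8·8=64): HHCCNN=2 HHCCNn=4 HHCCnn=2 HHCcNN=4 HHCcNn=8 HHCcnn=4 HHccNN=2 HHccNn=4 HHccnn=2 HhCCNN=2 HhCCNn=4 HhCCnn=2 HhCcNN=4 HhCcNn=8 HhCcnn=4 HhccNN=2 HhccNn=4 Hhccnn=2
HHCCnn hits 2/64; gcd=2; 2÷2/64÷2 = 1/32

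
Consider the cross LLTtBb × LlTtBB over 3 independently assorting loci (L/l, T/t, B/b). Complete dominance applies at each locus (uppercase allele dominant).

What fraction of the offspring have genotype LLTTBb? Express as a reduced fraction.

P(LLTTBb) = 1/16

LLTtBb gametes: LTB×2, LTb×2, LtB×2, Ltb×2
LlTtBB gametes: LTB×2, LtB×2, lTB×2, ltB×2
LLTtBb×LlTtBB grid (8·8=64): LLTTBB=4 LLTTBb=4 LLTtBB=8 LLTtBb=8 LLttBB=4 LLttBb=4 LlTTBB=4 LlTTBb=4 LlTtBB=8 LlTtBb=8 LlttBB=4 LlttBb=4
LLTTBb hits 4/64; gcd=4; 4÷4/64÷4 = 1/16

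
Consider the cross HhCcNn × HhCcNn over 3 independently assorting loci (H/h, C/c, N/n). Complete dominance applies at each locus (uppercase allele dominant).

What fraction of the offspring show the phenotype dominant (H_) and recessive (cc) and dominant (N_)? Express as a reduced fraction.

P(H_ cc N_) = 9/64

HhCcNn gametes: HCN×1, HCn×1, HcN×1, Hcn×1, hCN×1, hCn×1, hcN×1, hcn×1
HhCcNn gametes: HCN×1, HCn×1, HcN×1, Hcn×1, hCN×1, hCn×1, hcN×1, hcn×1
HhCcNn×HhCcNn grid (8·8=64): HHCCNN=1 HHCCNn=2 HHCCnn=1 HHCcNN=2 HHCcNn=4 HHCcnn=2 HHccNN=1 HHccNn=2 HHccnn=1 HhCCNN=2 HhCCNn=4 HhCCnn=2 HhCcNN=4 HhCcNn=8 HhCcnn=4 HhccNN=2 HhccNn=4 Hhccnn=2 hhCCNN=1 hhCCNn=2 hhCCnn=1 hhCcNN=2 hhCcNn=4 hhCcnn=2 hhccNN=1 hhccNn=2 hhccnn=1
H_ cc N_ hits 9/64; gcd=1; 9÷1/64÷1 = 9/64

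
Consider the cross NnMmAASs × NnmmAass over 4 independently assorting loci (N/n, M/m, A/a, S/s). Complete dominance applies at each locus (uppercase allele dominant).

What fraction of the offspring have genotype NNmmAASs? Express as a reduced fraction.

NnMmAASs gametes: NMAS×2, NMAs×2, NmAS×2, NmAs×2, nMAS×2, nMAs×2, nmAS×2, nmAs×2
NnmmAass gametes: NmAs×4, Nmas×4, nmAs×4, nmas×4
NnMmAASs×NnmmAass grid (16·16=256): NNMmAASs=8 NNMmAAss=8 NNMmAaSs=8 NNMmAass=8 NNmmAASs=8 NNmmAAss=8 NNmmAaSs=8 NNmmAass=8 NnMmAASs=16 NnMmAAss=16 NnMmAaSs=16 NnMmAass=16 NnmmAASs=16 NnmmAAss=16 NnmmAaSs=16 NnmmAass=16 nnMmAASs=8 nnMmAAss=8 nnMmAaSs=8 nnMmAass=8 nnmmAASs=8 nnmmAAss=8 nnmmAaSs=8 nnmmAass=8
NNmmAASs hits 8/256; gcd=8; 8÷8/256÷8 = 1/32

P(NNmmAASs) = 1/32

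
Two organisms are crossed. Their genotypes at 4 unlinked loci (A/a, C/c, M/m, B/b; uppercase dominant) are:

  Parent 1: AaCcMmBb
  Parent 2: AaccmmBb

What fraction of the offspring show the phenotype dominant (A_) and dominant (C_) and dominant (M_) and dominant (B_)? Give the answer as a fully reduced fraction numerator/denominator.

AaCcMmBb gametes: ACMB×1, ACMb×1, ACmB×1, ACmb×1, AcMB×1, AcMb×1, AcmB×1, Acmb×1, aCMB×1, aCMb×1, aCmB×1, aCmb×1, acMB×1, acMb×1, acmB×1, acmb×1
AaccmmBb gametes: AcmB×4, Acmb×4, acmB×4, acmb×4
AaCcMmBb×AaccmmBb grid (16·16=256): AACcMmBB=4 AACcMmBb=8 AACcMmbb=4 AACcmmBB=4 AACcmmBb=8 AACcmmbb=4 AAccMmBB=4 AAccMmBb=8 AAccMmbb=4 AAccmmBB=4 AAccmmBb=8 AAccmmbb=4 AaCcMmBB=8 AaCcMmBb=16 AaCcMmbb=8 AaCcmmBB=8 AaCcmmBb=16 AaCcmmbb=8 AaccMmBB=8 AaccMmBb=16 AaccMmbb=8 AaccmmBB=8 AaccmmBb=16 Aaccmmbb=8 aaCcMmBB=4 aaCcMmBb=8 aaCcMmbb=4 aaCcmmBB=4 aaCcmmBb=8 aaCcmmbb=4 aaccMmBB=4 aaccMmBb=8 aaccMmbb=4 aaccmmBB=4 aaccmmBb=8 aaccmmbb=4
A_ C_ M_ B_ hits 36/256; gcd=4; 36÷4/256÷4 = 9/64

P(A_ C_ M_ B_) = 9/64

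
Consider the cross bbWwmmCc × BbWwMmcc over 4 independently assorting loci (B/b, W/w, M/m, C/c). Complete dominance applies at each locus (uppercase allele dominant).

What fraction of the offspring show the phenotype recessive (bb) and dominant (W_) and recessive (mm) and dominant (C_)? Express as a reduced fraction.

P(bb W_ mm C_) = 3/32

bbWwmmCc gametes: bWmC×4, bWmc×4, bwmC×4, bwmc×4
BbWwMmcc gametes: BWMc×2, BWmc×2, BwMc×2, Bwmc×2, bWMc×2, bWmc×2, bwMc×2, bwmc×2
bbWwmmCc×BbWwMmcc grid (16·16=256): BbWWMmCc=8 BbWWMmcc=8 BbWWmmCc=8 BbWWmmcc=8 BbWwMmCc=16 BbWwMmcc=16 BbWwmmCc=16 BbWwmmcc=16 BbwwMmCc=8 BbwwMmcc=8 BbwwmmCc=8 Bbwwmmcc=8 bbWWMmCc=8 bbWWMmcc=8 bbWWmmCc=8 bbWWmmcc=8 bbWwMmCc=16 bbWwMmcc=16 bbWwmmCc=16 bbWwmmcc=16 bbwwMmCc=8 bbwwMmcc=8 bbwwmmCc=8 bbwwmmcc=8
bb W_ mm C_ hits 24/256; gcd=8; 24÷8/256÷8 = 3/32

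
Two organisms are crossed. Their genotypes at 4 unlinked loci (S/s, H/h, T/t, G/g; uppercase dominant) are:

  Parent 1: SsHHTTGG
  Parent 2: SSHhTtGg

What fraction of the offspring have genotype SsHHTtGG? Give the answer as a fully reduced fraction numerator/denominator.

P(SsHHTtGG) = 1/16

SsHHTTGG gametes: SHTG×8, sHTG×8
SSHhTtGg gametes: SHTG×2, SHTg×2, SHtG×2, SHtg×2, ShTG×2, ShTg×2, ShtG×2, Shtg×2
SsHHTTGG×SSHhTtGg grid (16·16=256): SSHHTTGG=16 SSHHTTGg=16 SSHHTtGG=16 SSHHTtGg=16 SSHhTTGG=16 SSHhTTGg=16 SSHhTtGG=16 SSHhTtGg=16 SsHHTTGG=16 SsHHTTGg=16 SsHHTtGG=16 SsHHTtGg=16 SsHhTTGG=16 SsHhTTGg=16 SsHhTtGG=16 SsHhTtGg=16
SsHHTtGG hits 16/256; gcd=16; 16÷16/256÷16 = 1/16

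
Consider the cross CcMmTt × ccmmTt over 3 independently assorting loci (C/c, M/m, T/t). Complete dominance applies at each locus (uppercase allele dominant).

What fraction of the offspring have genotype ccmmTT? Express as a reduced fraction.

P(ccmmTT) = 1/16

CcMmTt gametes: CMT×1, CMt×1, CmT×1, Cmt×1, cMT×1, cMt×1, cmT×1, cmt×1
ccmmTt gametes: cmT×4, cmt×4
CcMmTt×ccmmTt grid (8·8=64): CcMmTT=4 CcMmTt=8 CcMmtt=4 CcmmTT=4 CcmmTt=8 Ccmmtt=4 ccMmTT=4 ccMmTt=8 ccMmtt=4 ccmmTT=4 ccmmTt=8 ccmmtt=4
ccmmTT hits 4/64; gcd=4; 4÷4/64÷4 = 1/16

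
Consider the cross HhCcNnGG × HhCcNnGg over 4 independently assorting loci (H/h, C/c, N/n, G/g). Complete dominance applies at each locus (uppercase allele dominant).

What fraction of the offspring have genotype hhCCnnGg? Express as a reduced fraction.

P(hhCCnnGg) = 1/128

HhCcNnGG gametes: HCNG×2, HCnG×2, HcNG×2, HcnG×2, hCNG×2, hCnG×2, hcNG×2, hcnG×2
HhCcNnGg gametes: HCNG×1, HCNg×1, HCnG×1, HCng×1, HcNG×1, HcNg×1, HcnG×1, Hcng×1, hCNG×1, hCNg×1, hCnG×1, hCng×1, hcNG×1, hcNg×1, hcnG×1, hcng×1
HhCcNnGG×HhCcNnGg grid (16·16=256): HHCCNNGG=2 HHCCNNGg=2 HHCCNnGG=4 HHCCNnGg=4 HHCCnnGG=2 HHCCnnGg=2 HHCcNNGG=4 HHCcNNGg=4 HHCcNnGG=8 HHCcNnGg=8 HHCcnnGG=4 HHCcnnGg=4 HHccNNGG=2 HHccNNGg=2 HHccNnGG=4 HHccNnGg=4 HHccnnGG=2 HHccnnGg=2 HhCCNNGG=4 HhCCNNGg=4 HhCCNnGG=8 HhCCNnGg=8 HhCCnnGG=4 HhCCnnGg=4 HhCcNNGG=8 HhCcNNGg=8 HhCcNnGG=16 HhCcNnGg=16 HhCcnnGG=8 HhCcnnGg=8 HhccNNGG=4 HhccNNGg=4 HhccNnGG=8 HhccNnGg=8 HhccnnGG=4 HhccnnGg=4 hhCCNNGG=2 hhCCNNGg=2 hhCCNnGG=4 hhCCNnGg=4 hhCCnnGG=2 hhCCnnGg=2 hhCcNNGG=4 hhCcNNGg=4 hhCcNnGG=8 hhCcNnGg=8 hhCcnnGG=4 hhCcnnGg=4 hhccNNGG=2 hhccNNGg=2 hhccNnGG=4 hhccNnGg=4 hhccnnGG=2 hhccnnGg=2
hhCCnnGg hits 2/256; gcd=2; 2÷2/256÷2 = 1/128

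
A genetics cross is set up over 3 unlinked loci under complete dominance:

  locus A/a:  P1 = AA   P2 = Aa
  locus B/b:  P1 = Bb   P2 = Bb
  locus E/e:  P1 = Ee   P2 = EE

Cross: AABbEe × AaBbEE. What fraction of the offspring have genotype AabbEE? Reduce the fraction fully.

P(AabbEE) = 1/16

AABbEe gametes: ABE×2, ABe×2, AbE×2, Abe×2
AaBbEE gametes: ABE×2, AbE×2, aBE×2, abE×2
AABbEe×AaBbEE grid (8·8=64): AABBEE=4 AABBEe=4 AABbEE=8 AABbEe=8 AAbbEE=4 AAbbEe=4 AaBBEE=4 AaBBEe=4 AaBbEE=8 AaBbEe=8 AabbEE=4 AabbEe=4
AabbEE hits 4/64; gcd=4; 4÷4/64÷4 = 1/16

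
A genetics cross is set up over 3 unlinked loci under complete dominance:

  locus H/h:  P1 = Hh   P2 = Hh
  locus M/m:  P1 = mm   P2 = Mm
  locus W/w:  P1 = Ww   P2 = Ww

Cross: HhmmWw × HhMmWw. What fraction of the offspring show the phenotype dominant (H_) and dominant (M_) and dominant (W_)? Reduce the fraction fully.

HhmmWw gametes: HmW×2, Hmw×2, hmW×2, hmw×2
HhMmWw gametes: HMW×1, HMw×1, HmW×1, Hmw×1, hMW×1, hMw×1, hmW×1, hmw×1
HhmmWw×HhMmWw grid (8·8=64): HHMmWW=2 HHMmWw=4 HHMmww=2 HHmmWW=2 HHmmWw=4 HHmmww=2 HhMmWW=4 HhMmWw=8 HhMmww=4 HhmmWW=4 HhmmWw=8 Hhmmww=4 hhMmWW=2 hhMmWw=4 hhMmww=2 hhmmWW=2 hhmmWw=4 hhmmww=2
H_ M_ W_ hits 18/64; gcd=2; 18÷2/64÷2 = 9/32

P(H_ M_ W_) = 9/32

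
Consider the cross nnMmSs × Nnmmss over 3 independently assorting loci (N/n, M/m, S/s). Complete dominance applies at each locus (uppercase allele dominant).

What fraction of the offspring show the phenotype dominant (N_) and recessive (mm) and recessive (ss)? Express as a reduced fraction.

nnMmSs gametes: nMS×2, nMs×2, nmS×2, nms×2
Nnmmss gametes: Nms×4, nms×4
nnMmSs×Nnmmss grid (8·8=64): NnMmSs=8 NnMmss=8 NnmmSs=8 Nnmmss=8 nnMmSs=8 nnMmss=8 nnmmSs=8 nnmmss=8
N_ mm ss hits 8/64; gcd=8; 8÷8/64÷8 = 1/8

P(N_ mm ss) = 1/8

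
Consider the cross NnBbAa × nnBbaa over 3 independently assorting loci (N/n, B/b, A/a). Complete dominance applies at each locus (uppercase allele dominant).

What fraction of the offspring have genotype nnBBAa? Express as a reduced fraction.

NnBbAa gametes: NBA×1, NBa×1, NbA×1, Nba×1, nBA×1, nBa×1, nbA×1, nba×1
nnBbaa gametes: nBa×4, nba×4
NnBbAa×nnBbaa grid (8·8=64): NnBBAa=4 NnBBaa=4 NnBbAa=8 NnBbaa=8 NnbbAa=4 Nnbbaa=4 nnBBAa=4 nnBBaa=4 nnBbAa=8 nnBbaa=8 nnbbAa=4 nnbbaa=4
nnBBAa hits 4/64; gcd=4; 4÷4/64÷4 = 1/16

P(nnBBAa) = 1/16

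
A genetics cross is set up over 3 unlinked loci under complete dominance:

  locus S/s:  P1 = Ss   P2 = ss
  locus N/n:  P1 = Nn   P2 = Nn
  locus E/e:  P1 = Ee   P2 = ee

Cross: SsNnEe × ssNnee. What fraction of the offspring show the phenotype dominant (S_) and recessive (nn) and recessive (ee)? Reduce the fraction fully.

P(S_ nn ee) = 1/16

SsNnEe gametes: SNE×1, SNe×1, SnE×1, Sne×1, sNE×1, sNe×1, snE×1, sne×1
ssNnee gametes: sNe×4, sne×4
SsNnEe×ssNnee grid (8·8=64): SsNNEe=4 SsNNee=4 SsNnEe=8 SsNnee=8 SsnnEe=4 Ssnnee=4 ssNNEe=4 ssNNee=4 ssNnEe=8 ssNnee=8 ssnnEe=4 ssnnee=4
S_ nn ee hits 4/64; gcd=4; 4÷4/64÷4 = 1/16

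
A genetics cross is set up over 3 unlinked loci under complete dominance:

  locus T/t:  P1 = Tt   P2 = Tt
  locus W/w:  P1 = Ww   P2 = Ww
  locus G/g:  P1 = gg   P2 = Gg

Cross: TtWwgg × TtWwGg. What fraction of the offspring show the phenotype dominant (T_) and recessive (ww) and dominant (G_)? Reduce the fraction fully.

TtWwgg gametes: TWg×2, Twg×2, tWg×2, twg×2
TtWwGg gametes: TWG×1, TWg×1, TwG×1, Twg×1, tWG×1, tWg×1, twG×1, twg×1
TtWwgg×TtWwGg grid (8·8=64): TTWWGg=2 TTWWgg=2 TTWwGg=4 TTWwgg=4 TTwwGg=2 TTwwgg=2 TtWWGg=4 TtWWgg=4 TtWwGg=8 TtWwgg=8 TtwwGg=4 Ttwwgg=4 ttWWGg=2 ttWWgg=2 ttWwGg=4 ttWwgg=4 ttwwGg=2 ttwwgg=2
T_ ww G_ hits 6/64; gcd=2; 6÷2/64÷2 = 3/32

P(T_ ww G_) = 3/32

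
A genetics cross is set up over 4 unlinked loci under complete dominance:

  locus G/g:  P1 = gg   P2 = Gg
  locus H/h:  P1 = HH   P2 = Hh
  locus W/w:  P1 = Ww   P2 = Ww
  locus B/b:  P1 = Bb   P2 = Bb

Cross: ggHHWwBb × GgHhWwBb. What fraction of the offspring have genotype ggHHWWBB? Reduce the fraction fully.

P(ggHHWWBB) = 1/64

ggHHWwBb gametes: gHWB×4, gHWb×4, gHwB×4, gHwb×4
GgHhWwBb gametes: GHWB×1, GHWb×1, GHwB×1, GHwb×1, GhWB×1, GhWb×1, GhwB×1, Ghwb×1, gHWB×1, gHWb×1, gHwB×1, gHwb×1, ghWB×1, ghWb×1, ghwB×1, ghwb×1
ggHHWwBb×GgHhWwBb grid (16·16=256): GgHHWWBB=4 GgHHWWBb=8 GgHHWWbb=4 GgHHWwBB=8 GgHHWwBb=16 GgHHWwbb=8 GgHHwwBB=4 GgHHwwBb=8 GgHHwwbb=4 GgHhWWBB=4 GgHhWWBb=8 GgHhWWbb=4 GgHhWwBB=8 GgHhWwBb=16 GgHhWwbb=8 GgHhwwBB=4 GgHhwwBb=8 GgHhwwbb=4 ggHHWWBB=4 ggHHWWBb=8 ggHHWWbb=4 ggHHWwBB=8 ggHHWwBb=16 ggHHWwbb=8 ggHHwwBB=4 ggHHwwBb=8 ggHHwwbb=4 ggHhWWBB=4 ggHhWWBb=8 ggHhWWbb=4 ggHhWwBB=8 ggHhWwBb=16 ggHhWwbb=8 ggHhwwBB=4 ggHhwwBb=8 ggHhwwbb=4
ggHHWWBB hits 4/256; gcd=4; 4÷4/256÷4 = 1/64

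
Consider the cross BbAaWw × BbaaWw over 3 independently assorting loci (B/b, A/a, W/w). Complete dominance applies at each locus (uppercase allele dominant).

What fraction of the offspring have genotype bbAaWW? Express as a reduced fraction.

P(bbAaWW) = 1/32

BbAaWw gametes: BAW×1, BAw×1, BaW×1, Baw×1, bAW×1, bAw×1, baW×1, baw×1
BbaaWw gametes: BaW×2, Baw×2, baW×2, baw×2
BbAaWw×BbaaWw grid (8·8=64): BBAaWW=2 BBAaWw=4 BBAaww=2 BBaaWW=2 BBaaWw=4 BBaaww=2 BbAaWW=4 BbAaWw=8 BbAaww=4 BbaaWW=4 BbaaWw=8 Bbaaww=4 bbAaWW=2 bbAaWw=4 bbAaww=2 bbaaWW=2 bbaaWw=4 bbaaww=2
bbAaWW hits 2/64; gcd=2; 2÷2/64÷2 = 1/32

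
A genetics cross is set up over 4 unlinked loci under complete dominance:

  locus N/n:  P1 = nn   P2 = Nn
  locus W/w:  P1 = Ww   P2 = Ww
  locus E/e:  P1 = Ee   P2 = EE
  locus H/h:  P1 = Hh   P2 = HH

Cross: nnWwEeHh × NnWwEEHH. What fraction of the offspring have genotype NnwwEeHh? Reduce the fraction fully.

P(NnwwEeHh) = 1/32

nnWwEeHh gametes: nWEH×2, nWEh×2, nWeH×2, nWeh×2, nwEH×2, nwEh×2, nweH×2, nweh×2
NnWwEEHH gametes: NWEH×4, NwEH×4, nWEH×4, nwEH×4
nnWwEeHh×NnWwEEHH grid (16·16=256): NnWWEEHH=8 NnWWEEHh=8 NnWWEeHH=8 NnWWEeHh=8 NnWwEEHH=16 NnWwEEHh=16 NnWwEeHH=16 NnWwEeHh=16 NnwwEEHH=8 NnwwEEHh=8 NnwwEeHH=8 NnwwEeHh=8 nnWWEEHH=8 nnWWEEHh=8 nnWWEeHH=8 nnWWEeHh=8 nnWwEEHH=16 nnWwEEHh=16 nnWwEeHH=16 nnWwEeHh=16 nnwwEEHH=8 nnwwEEHh=8 nnwwEeHH=8 nnwwEeHh=8
NnwwEeHh hits 8/256; gcd=8; 8÷8/256÷8 = 1/32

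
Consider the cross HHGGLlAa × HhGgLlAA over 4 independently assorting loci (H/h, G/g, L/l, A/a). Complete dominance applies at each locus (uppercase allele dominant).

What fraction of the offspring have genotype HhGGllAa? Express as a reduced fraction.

HHGGLlAa gametes: HGLA×4, HGLa×4, HGlA×4, HGla×4
HhGgLlAA gametes: HGLA×2, HGlA×2, HgLA×2, HglA×2, hGLA×2, hGlA×2, hgLA×2, hglA×2
HHGGLlAa×HhGgLlAA grid (16·16=256): HHGGLLAA=8 HHGGLLAa=8 HHGGLlAA=16 HHGGLlAa=16 HHGGllAA=8 HHGGllAa=8 HHGgLLAA=8 HHGgLLAa=8 HHGgLlAA=16 HHGgLlAa=16 HHGgllAA=8 HHGgllAa=8 HhGGLLAA=8 HhGGLLAa=8 HhGGLlAA=16 HhGGLlAa=16 HhGGllAA=8 HhGGllAa=8 HhGgLLAA=8 HhGgLLAa=8 HhGgLlAA=16 HhGgLlAa=16 HhGgllAA=8 HhGgllAa=8
HhGGllAa hits 8/256; gcd=8; 8÷8/256÷8 = 1/32

P(HhGGllAa) = 1/32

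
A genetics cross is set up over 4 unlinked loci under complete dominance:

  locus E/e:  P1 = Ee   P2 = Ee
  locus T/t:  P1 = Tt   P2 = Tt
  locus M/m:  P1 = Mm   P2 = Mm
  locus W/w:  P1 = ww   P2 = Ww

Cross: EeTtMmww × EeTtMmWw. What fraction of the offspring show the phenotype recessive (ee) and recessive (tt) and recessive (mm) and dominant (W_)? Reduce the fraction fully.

P(ee tt mm W_) = 1/128

EeTtMmww gametes: ETMw×2, ETmw×2, EtMw×2, Etmw×2, eTMw×2, eTmw×2, etMw×2, etmw×2
EeTtMmWw gametes: ETMW×1, ETMw×1, ETmW×1, ETmw×1, EtMW×1, EtMw×1, EtmW×1, Etmw×1, eTMW×1, eTMw×1, eTmW×1, eTmw×1, etMW×1, etMw×1, etmW×1, etmw×1
EeTtMmww×EeTtMmWw grid (16·16=256): EETTMMWw=2 EETTMMww=2 EETTMmWw=4 EETTMmww=4 EETTmmWw=2 EETTmmww=2 EETtMMWw=4 EETtMMww=4 EETtMmWw=8 EETtMmww=8 EETtmmWw=4 EETtmmww=4 EEttMMWw=2 EEttMMww=2 EEttMmWw=4 EEttMmww=4 EEttmmWw=2 EEttmmww=2 EeTTMMWw=4 EeTTMMww=4 EeTTMmWw=8 EeTTMmww=8 EeTTmmWw=4 EeTTmmww=4 EeTtMMWw=8 EeTtMMww=8 EeTtMmWw=16 EeTtMmww=16 EeTtmmWw=8 EeTtmmww=8 EettMMWw=4 EettMMww=4 EettMmWw=8 EettMmww=8 EettmmWw=4 Eettmmww=4 eeTTMMWw=2 eeTTMMww=2 eeTTMmWw=4 eeTTMmww=4 eeTTmmWw=2 eeTTmmww=2 eeTtMMWw=4 eeTtMMww=4 eeTtMmWw=8 eeTtMmww=8 eeTtmmWw=4 eeTtmmww=4 eettMMWw=2 eettMMww=2 eettMmWw=4 eettMmww=4 eettmmWw=2 eettmmww=2
ee tt mm W_ hits 2/256; gcd=2; 2÷2/256÷2 = 1/128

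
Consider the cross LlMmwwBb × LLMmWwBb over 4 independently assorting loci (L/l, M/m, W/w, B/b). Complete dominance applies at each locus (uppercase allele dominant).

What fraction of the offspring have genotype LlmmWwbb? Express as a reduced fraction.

LlMmwwBb gametes: LMwB×2, LMwb×2, LmwB×2, Lmwb×2, lMwB×2, lMwb×2, lmwB×2, lmwb×2
LLMmWwBb gametes: LMWB×2, LMWb×2, LMwB×2, LMwb×2, LmWB×2, LmWb×2, LmwB×2, Lmwb×2
LlMmwwBb×LLMmWwBb grid (16·16=256): LLMMWwBB=4 LLMMWwBb=8 LLMMWwbb=4 LLMMwwBB=4 LLMMwwBb=8 LLMMwwbb=4 LLMmWwBB=8 LLMmWwBb=16 LLMmWwbb=8 LLMmwwBB=8 LLMmwwBb=16 LLMmwwbb=8 LLmmWwBB=4 LLmmWwBb=8 LLmmWwbb=4 LLmmwwBB=4 LLmmwwBb=8 LLmmwwbb=4 LlMMWwBB=4 LlMMWwBb=8 LlMMWwbb=4 LlMMwwBB=4 LlMMwwBb=8 LlMMwwbb=4 LlMmWwBB=8 LlMmWwBb=16 LlMmWwbb=8 LlMmwwBB=8 LlMmwwBb=16 LlMmwwbb=8 LlmmWwBB=4 LlmmWwBb=8 LlmmWwbb=4 LlmmwwBB=4 LlmmwwBb=8 Llmmwwbb=4
LlmmWwbb hits 4/256; gcd=4; 4÷4/256÷4 = 1/64

P(LlmmWwbb) = 1/64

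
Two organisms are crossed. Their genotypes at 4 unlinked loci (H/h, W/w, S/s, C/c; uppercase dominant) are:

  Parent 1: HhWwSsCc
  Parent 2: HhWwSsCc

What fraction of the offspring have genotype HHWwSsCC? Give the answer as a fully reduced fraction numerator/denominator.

P(HHWwSsCC) = 1/64

HhWwSsCc gametes: HWSC×1, HWSc×1, HWsC×1, HWsc×1, HwSC×1, HwSc×1, HwsC×1, Hwsc×1, hWSC×1, hWSc×1, hWsC×1, hWsc×1, hwSC×1, hwSc×1, hwsC×1, hwsc×1
HhWwSsCc gametes: HWSC×1, HWSc×1, HWsC×1, HWsc×1, HwSC×1, HwSc×1, HwsC×1, Hwsc×1, hWSC×1, hWSc×1, hWsC×1, hWsc×1, hwSC×1, hwSc×1, hwsC×1, hwsc×1
HhWwSsCc×HhWwSsCc grid (16·16=256): HHWWSSCC=1 HHWWSSCc=2 HHWWSScc=1 HHWWSsCC=2 HHWWSsCc=4 HHWWSscc=2 HHWWssCC=1 HHWWssCc=2 HHWWsscc=1 HHWwSSCC=2 HHWwSSCc=4 HHWwSScc=2 HHWwSsCC=4 HHWwSsCc=8 HHWwSscc=4 HHWwssCC=2 HHWwssCc=4 HHWwsscc=2 HHwwSSCC=1 HHwwSSCc=2 HHwwSScc=1 HHwwSsCC=2 HHwwSsCc=4 HHwwSscc=2 HHwwssCC=1 HHwwssCc=2 HHwwsscc=1 HhWWSSCC=2 HhWWSSCc=4 HhWWSScc=2 HhWWSsCC=4 HhWWSsCc=8 HhWWSscc=4 HhWWssCC=2 HhWWssCc=4 HhWWsscc=2 HhWwSSCC=4 HhWwSSCc=8 HhWwSScc=4 HhWwSsCC=8 HhWwSsCc=16 HhWwSscc=8 HhWwssCC=4 HhWwssCc=8 HhWwsscc=4 HhwwSSCC=2 HhwwSSCc=4 HhwwSScc=2 HhwwSsCC=4 HhwwSsCc=8 HhwwSscc=4 HhwwssCC=2 HhwwssCc=4 Hhwwsscc=2 hhWWSSCC=1 hhWWSSCc=2 hhWWSScc=1 hhWWSsCC=2 hhWWSsCc=4 hhWWSscc=2 hhWWssCC=1 hhWWssCc=2 hhWWsscc=1 hhWwSSCC=2 hhWwSSCc=4 hhWwSScc=2 hhWwSsCC=4 hhWwSsCc=8 hhWwSscc=4 hhWwssCC=2 hhWwssCc=4 hhWwsscc=2 hhwwSSCC=1 hhwwSSCc=2 hhwwSScc=1 hhwwSsCC=2 hhwwSsCc=4 hhwwSscc=2 hhwwssCC=1 hhwwssCc=2 hhwwsscc=1
HHWwSsCC hits 4/256; gcd=4; 4÷4/256÷4 = 1/64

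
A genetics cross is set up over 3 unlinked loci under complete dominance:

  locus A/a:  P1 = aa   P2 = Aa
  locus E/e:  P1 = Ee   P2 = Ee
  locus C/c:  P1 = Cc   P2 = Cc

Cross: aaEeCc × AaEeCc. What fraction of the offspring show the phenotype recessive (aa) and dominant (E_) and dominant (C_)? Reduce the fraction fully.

P(aa E_ C_) = 9/32

aaEeCc gametes: aEC×2, aEc×2, aeC×2, aec×2
AaEeCc gametes: AEC×1, AEc×1, AeC×1, Aec×1, aEC×1, aEc×1, aeC×1, aec×1
aaEeCc×AaEeCc grid (8·8=64): AaEECC=2 AaEECc=4 AaEEcc=2 AaEeCC=4 AaEeCc=8 AaEecc=4 AaeeCC=2 AaeeCc=4 Aaeecc=2 aaEECC=2 aaEECc=4 aaEEcc=2 aaEeCC=4 aaEeCc=8 aaEecc=4 aaeeCC=2 aaeeCc=4 aaeecc=2
aa E_ C_ hits 18/64; gcd=2; 18÷2/64÷2 = 9/32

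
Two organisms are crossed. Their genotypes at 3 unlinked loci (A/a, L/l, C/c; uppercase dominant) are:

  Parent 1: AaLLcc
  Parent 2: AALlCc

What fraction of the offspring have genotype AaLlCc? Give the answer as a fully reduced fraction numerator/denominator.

P(AaLlCc) = 1/8

AaLLcc gametes: ALc×4, aLc×4
AALlCc gametes: ALC×2, ALc×2, AlC×2, Alc×2
AaLLcc×AALlCc grid (8·8=64): AALLCc=8 AALLcc=8 AALlCc=8 AALlcc=8 AaLLCc=8 AaLLcc=8 AaLlCc=8 AaLlcc=8
AaLlCc hits 8/64; gcd=8; 8÷8/64÷8 = 1/8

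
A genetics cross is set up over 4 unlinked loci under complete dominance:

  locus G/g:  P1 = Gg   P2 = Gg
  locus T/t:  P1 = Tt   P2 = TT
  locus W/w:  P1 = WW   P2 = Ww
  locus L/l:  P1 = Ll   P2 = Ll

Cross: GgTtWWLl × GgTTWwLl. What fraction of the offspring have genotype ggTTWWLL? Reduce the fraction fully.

GgTtWWLl gametes: GTWL×2, GTWl×2, GtWL×2, GtWl×2, gTWL×2, gTWl×2, gtWL×2, gtWl×2
GgTTWwLl gametes: GTWL×2, GTWl×2, GTwL×2, GTwl×2, gTWL×2, gTWl×2, gTwL×2, gTwl×2
GgTtWWLl×GgTTWwLl grid (16·16=256): GGTTWWLL=4 GGTTWWLl=8 GGTTWWll=4 GGTTWwLL=4 GGTTWwLl=8 GGTTWwll=4 GGTtWWLL=4 GGTtWWLl=8 GGTtWWll=4 GGTtWwLL=4 GGTtWwLl=8 GGTtWwll=4 GgTTWWLL=8 GgTTWWLl=16 GgTTWWll=8 GgTTWwLL=8 GgTTWwLl=16 GgTTWwll=8 GgTtWWLL=8 GgTtWWLl=16 GgTtWWll=8 GgTtWwLL=8 GgTtWwLl=16 GgTtWwll=8 ggTTWWLL=4 ggTTWWLl=8 ggTTWWll=4 ggTTWwLL=4 ggTTWwLl=8 ggTTWwll=4 ggTtWWLL=4 ggTtWWLl=8 ggTtWWll=4 ggTtWwLL=4 ggTtWwLl=8 ggTtWwll=4
ggTTWWLL hits 4/256; gcd=4; 4÷4/256÷4 = 1/64

P(ggTTWWLL) = 1/64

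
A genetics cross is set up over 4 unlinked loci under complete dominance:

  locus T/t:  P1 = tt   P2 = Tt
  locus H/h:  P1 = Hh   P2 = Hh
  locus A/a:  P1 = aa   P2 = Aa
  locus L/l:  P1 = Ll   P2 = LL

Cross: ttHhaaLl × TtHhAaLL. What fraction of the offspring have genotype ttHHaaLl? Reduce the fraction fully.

P(ttHHaaLl) = 1/32

ttHhaaLl gametes: tHaL×4, tHal×4, thaL×4, thal×4
TtHhAaLL gametes: THAL×2, THaL×2, ThAL×2, ThaL×2, tHAL×2, tHaL×2, thAL×2, thaL×2
ttHhaaLl×TtHhAaLL grid (16·16=256): TtHHAaLL=8 TtHHAaLl=8 TtHHaaLL=8 TtHHaaLl=8 TtHhAaLL=16 TtHhAaLl=16 TtHhaaLL=16 TtHhaaLl=16 TthhAaLL=8 TthhAaLl=8 TthhaaLL=8 TthhaaLl=8 ttHHAaLL=8 ttHHAaLl=8 ttHHaaLL=8 ttHHaaLl=8 ttHhAaLL=16 ttHhAaLl=16 ttHhaaLL=16 ttHhaaLl=16 tthhAaLL=8 tthhAaLl=8 tthhaaLL=8 tthhaaLl=8
ttHHaaLl hits 8/256; gcd=8; 8÷8/256÷8 = 1/32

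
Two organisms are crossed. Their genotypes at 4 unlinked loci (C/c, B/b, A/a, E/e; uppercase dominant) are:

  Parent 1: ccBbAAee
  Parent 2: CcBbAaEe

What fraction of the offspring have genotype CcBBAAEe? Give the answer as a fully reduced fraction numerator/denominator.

ccBbAAee gametes: cBAe×8, cbAe×8
CcBbAaEe gametes: CBAE×1, CBAe×1, CBaE×1, CBae×1, CbAE×1, CbAe×1, CbaE×1, Cbae×1, cBAE×1, cBAe×1, cBaE×1, cBae×1, cbAE×1, cbAe×1, cbaE×1, cbae×1
ccBbAAee×CcBbAaEe grid (16·16=256): CcBBAAEe=8 CcBBAAee=8 CcBBAaEe=8 CcBBAaee=8 CcBbAAEe=16 CcBbAAee=16 CcBbAaEe=16 CcBbAaee=16 CcbbAAEe=8 CcbbAAee=8 CcbbAaEe=8 CcbbAaee=8 ccBBAAEe=8 ccBBAAee=8 ccBBAaEe=8 ccBBAaee=8 ccBbAAEe=16 ccBbAAee=16 ccBbAaEe=16 ccBbAaee=16 ccbbAAEe=8 ccbbAAee=8 ccbbAaEe=8 ccbbAaee=8
CcBBAAEe hits 8/256; gcd=8; 8÷8/256÷8 = 1/32

P(CcBBAAEe) = 1/32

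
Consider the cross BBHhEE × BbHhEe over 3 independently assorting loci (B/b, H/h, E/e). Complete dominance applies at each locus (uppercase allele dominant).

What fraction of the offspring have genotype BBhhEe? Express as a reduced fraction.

P(BBhhEe) = 1/16

BBHhEE gametes: BHE×4, BhE×4
BbHhEe gametes: BHE×1, BHe×1, BhE×1, Bhe×1, bHE×1, bHe×1, bhE×1, bhe×1
BBHhEE×BbHhEe grid (8·8=64): BBHHEE=4 BBHHEe=4 BBHhEE=8 BBHhEe=8 BBhhEE=4 BBhhEe=4 BbHHEE=4 BbHHEe=4 BbHhEE=8 BbHhEe=8 BbhhEE=4 BbhhEe=4
BBhhEe hits 4/64; gcd=4; 4÷4/64÷4 = 1/16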